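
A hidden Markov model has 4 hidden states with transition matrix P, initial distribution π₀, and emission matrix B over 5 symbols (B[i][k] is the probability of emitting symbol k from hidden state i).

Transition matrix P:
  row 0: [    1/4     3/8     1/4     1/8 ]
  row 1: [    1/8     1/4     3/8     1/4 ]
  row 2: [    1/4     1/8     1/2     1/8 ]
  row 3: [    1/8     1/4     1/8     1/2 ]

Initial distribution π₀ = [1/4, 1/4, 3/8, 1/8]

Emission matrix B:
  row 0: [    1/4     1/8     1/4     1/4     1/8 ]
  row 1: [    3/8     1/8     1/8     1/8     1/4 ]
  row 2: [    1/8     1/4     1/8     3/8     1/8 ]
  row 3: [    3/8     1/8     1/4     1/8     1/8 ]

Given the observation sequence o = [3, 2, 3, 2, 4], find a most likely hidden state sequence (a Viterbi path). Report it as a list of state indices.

t=0: δ = [6.250e-02, 3.125e-02, 1.406e-01, 1.562e-02]  (obs o_0=3)
t=1: δ = [8.789e-03, 2.930e-03, 8.789e-03, 4.395e-03]  ψ = [2, 0, 2, 2]  (obs o_1=2)
t=2: δ = [5.493e-04, 4.120e-04, 1.648e-03, 2.747e-04]  ψ = [0, 0, 2, 3]  (obs o_2=3)
t=3: δ = [1.030e-04, 2.575e-05, 1.030e-04, 5.150e-05]  ψ = [2, 0, 2, 2]  (obs o_3=2)
t=4: δ = [3.219e-06, 9.656e-06, 6.437e-06, 3.219e-06]  ψ = [0, 0, 2, 3]  (obs o_4=4)
backtrack: best end state = 1; path = [2, 2, 2, 0, 1]

path = [2, 2, 2, 0, 1]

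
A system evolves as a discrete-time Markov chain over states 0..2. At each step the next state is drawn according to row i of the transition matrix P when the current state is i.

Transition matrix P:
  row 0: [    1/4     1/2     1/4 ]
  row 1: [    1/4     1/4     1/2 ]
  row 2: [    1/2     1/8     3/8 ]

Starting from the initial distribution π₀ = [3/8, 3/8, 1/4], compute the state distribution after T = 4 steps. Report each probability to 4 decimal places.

t=0: π = [0.3750, 0.3750, 0.2500]
t=1: π = [0.3125, 0.3125, 0.3750]
t=2: π = [0.3438, 0.2813, 0.3750]
t=3: π = [0.3438, 0.2891, 0.3672]
t=4: π = [0.3418, 0.2900, 0.3682]

π = [0.3418, 0.2900, 0.3682]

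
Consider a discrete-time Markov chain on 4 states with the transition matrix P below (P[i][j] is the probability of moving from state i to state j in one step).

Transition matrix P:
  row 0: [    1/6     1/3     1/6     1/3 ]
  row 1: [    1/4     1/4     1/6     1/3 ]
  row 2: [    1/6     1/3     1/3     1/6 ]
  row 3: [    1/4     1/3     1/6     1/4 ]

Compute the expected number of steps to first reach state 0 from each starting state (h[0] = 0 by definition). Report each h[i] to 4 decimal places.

h = [0.0000, 4.2857, 4.7143, 4.2857]

First-step conditioning: h[0] = 0; for i ≠ 0, h[i] = 1 + Σ_k P[i][k]·h[k].
  h[1] = 1 + 1/4·h[1] + 1/6·h[2] + 1/3·h[3]
  h[2] = 1 + 1/3·h[1] + 1/3·h[2] + 1/6·h[3]
  h[3] = 1 + 1/3·h[1] + 1/6·h[2] + 1/4·h[3]
Solving the 3×3 linear system over states ≠ 0 gives exactly h = [0, 30/7, 33/7, 30/7] (h[0] = 0 is the target).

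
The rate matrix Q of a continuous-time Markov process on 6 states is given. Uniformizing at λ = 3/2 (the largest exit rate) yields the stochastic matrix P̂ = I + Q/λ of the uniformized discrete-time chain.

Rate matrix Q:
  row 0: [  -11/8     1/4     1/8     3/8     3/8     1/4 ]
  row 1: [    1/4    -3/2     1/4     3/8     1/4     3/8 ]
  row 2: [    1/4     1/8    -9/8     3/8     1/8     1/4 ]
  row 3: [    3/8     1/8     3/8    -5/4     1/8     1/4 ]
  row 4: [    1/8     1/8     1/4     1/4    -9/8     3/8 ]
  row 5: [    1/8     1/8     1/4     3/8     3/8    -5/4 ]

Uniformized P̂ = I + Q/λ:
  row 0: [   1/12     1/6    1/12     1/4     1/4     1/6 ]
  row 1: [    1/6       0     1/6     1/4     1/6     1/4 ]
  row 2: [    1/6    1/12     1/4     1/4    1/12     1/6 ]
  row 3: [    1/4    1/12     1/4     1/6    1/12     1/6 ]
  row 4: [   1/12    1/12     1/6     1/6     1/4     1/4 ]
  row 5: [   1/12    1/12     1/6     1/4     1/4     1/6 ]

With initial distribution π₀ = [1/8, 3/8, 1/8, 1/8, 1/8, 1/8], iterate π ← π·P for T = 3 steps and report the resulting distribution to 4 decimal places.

t=0: π = [0.1250, 0.3750, 0.1250, 0.1250, 0.1250, 0.1250]
t=1: π = [0.1458, 0.0625, 0.1771, 0.2292, 0.1771, 0.2083]
t=2: π = [0.1415, 0.0903, 0.1884, 0.2161, 0.1771, 0.1866]
t=3: π = [0.1426, 0.0876, 0.1886, 0.2172, 0.1751, 0.1889]

π = [0.1426, 0.0876, 0.1886, 0.2172, 0.1751, 0.1889]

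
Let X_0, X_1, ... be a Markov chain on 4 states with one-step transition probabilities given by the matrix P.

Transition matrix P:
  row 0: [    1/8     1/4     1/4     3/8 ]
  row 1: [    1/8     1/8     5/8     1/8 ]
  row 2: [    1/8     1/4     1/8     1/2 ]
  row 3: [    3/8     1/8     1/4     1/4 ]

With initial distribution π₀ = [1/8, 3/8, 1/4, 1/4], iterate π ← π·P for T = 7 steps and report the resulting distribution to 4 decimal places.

π = [0.2060, 0.1862, 0.2844, 0.3234]

t=0: π = [0.1250, 0.3750, 0.2500, 0.2500]
t=1: π = [0.1875, 0.1719, 0.3594, 0.2813]
t=2: π = [0.1953, 0.1934, 0.2695, 0.3418]
t=3: π = [0.2104, 0.1831, 0.2888, 0.3176]
t=4: π = [0.2044, 0.1874, 0.2826, 0.3256]
t=5: π = [0.2064, 0.1859, 0.2850, 0.3228]
t=6: π = [0.2057, 0.1864, 0.2841, 0.3238]
t=7: π = [0.2060, 0.1862, 0.2844, 0.3234]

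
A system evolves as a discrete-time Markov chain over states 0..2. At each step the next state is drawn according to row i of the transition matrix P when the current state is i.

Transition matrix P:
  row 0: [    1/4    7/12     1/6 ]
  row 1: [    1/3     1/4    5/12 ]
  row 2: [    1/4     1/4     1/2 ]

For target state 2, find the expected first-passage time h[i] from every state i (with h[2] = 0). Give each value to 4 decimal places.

h = [3.6226, 2.9434, 0.0000]

First-step conditioning: h[2] = 0; for i ≠ 2, h[i] = 1 + Σ_k P[i][k]·h[k].
  h[0] = 1 + 1/4·h[0] + 7/12·h[1]
  h[1] = 1 + 1/3·h[0] + 1/4·h[1]
Solving the 2×2 linear system over states ≠ 2 gives exactly h = [192/53, 156/53, 0] (h[2] = 0 is the target).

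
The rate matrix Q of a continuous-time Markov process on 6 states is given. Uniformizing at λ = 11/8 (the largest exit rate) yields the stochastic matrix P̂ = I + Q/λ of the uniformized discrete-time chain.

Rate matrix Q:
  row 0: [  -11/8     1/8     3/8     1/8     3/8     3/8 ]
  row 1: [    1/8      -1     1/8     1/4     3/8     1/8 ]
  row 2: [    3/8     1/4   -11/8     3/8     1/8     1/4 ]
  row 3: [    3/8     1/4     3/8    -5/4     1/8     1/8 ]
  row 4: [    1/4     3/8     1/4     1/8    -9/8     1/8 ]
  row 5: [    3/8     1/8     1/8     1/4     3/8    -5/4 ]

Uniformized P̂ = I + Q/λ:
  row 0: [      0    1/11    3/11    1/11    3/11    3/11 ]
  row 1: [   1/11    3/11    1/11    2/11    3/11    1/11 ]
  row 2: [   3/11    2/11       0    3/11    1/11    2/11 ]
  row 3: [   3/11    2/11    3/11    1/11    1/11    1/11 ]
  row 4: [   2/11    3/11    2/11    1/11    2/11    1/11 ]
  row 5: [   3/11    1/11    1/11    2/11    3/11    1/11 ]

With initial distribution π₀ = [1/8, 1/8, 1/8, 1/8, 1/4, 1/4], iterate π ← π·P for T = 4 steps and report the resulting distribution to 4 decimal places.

π = [0.1727, 0.1889, 0.1541, 0.1481, 0.1998, 0.1364]

t=0: π = [0.1250, 0.1250, 0.1250, 0.1250, 0.2500, 0.2500]
t=1: π = [0.1932, 0.1818, 0.1477, 0.1477, 0.2045, 0.1250]
t=2: π = [0.1684, 0.1880, 0.1581, 0.1457, 0.2004, 0.1395]
t=3: π = [0.1744, 0.1891, 0.1519, 0.1494, 0.1993, 0.1359]
t=4: π = [0.1727, 0.1889, 0.1541, 0.1481, 0.1998, 0.1364]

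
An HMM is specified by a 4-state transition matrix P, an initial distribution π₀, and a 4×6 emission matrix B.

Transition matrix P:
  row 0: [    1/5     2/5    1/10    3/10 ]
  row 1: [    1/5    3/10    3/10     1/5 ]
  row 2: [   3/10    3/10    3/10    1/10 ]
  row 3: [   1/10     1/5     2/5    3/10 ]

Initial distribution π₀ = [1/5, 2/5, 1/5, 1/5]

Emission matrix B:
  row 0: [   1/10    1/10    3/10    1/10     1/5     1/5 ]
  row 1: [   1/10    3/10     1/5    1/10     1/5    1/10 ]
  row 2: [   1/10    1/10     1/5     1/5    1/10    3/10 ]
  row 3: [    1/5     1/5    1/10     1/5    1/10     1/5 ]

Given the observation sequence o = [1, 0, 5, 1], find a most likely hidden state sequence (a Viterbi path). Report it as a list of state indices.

path = [1, 3, 2, 1]

t=0: δ = [2.000e-02, 1.200e-01, 2.000e-02, 4.000e-02]  (obs o_0=1)
t=1: δ = [2.400e-03, 3.600e-03, 3.600e-03, 4.800e-03]  ψ = [1, 1, 1, 1]  (obs o_1=0)
t=2: δ = [2.160e-04, 1.080e-04, 5.760e-04, 2.880e-04]  ψ = [2, 1, 3, 3]  (obs o_2=5)
t=3: δ = [1.728e-05, 5.184e-05, 1.728e-05, 1.728e-05]  ψ = [2, 2, 2, 3]  (obs o_3=1)
backtrack: best end state = 1; path = [1, 3, 2, 1]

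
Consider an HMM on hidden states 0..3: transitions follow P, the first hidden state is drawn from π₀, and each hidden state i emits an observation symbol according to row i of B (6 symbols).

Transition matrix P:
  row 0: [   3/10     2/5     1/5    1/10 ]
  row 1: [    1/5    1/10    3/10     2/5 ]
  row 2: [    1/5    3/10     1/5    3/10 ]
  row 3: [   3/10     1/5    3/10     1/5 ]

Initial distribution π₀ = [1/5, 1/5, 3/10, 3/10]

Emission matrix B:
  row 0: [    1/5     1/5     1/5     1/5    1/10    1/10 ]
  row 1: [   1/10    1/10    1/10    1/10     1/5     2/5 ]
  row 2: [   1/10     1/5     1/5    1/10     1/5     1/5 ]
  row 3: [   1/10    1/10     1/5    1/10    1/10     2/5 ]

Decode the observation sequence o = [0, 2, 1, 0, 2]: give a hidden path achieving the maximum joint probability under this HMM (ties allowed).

path = [0, 0, 0, 0, 0]

t=0: δ = [4.000e-02, 2.000e-02, 3.000e-02, 3.000e-02]  (obs o_0=0)
t=1: δ = [2.400e-03, 1.600e-03, 1.800e-03, 1.800e-03]  ψ = [0, 0, 3, 2]  (obs o_1=2)
t=2: δ = [1.440e-04, 9.600e-05, 1.080e-04, 6.400e-05]  ψ = [0, 0, 3, 1]  (obs o_2=1)
t=3: δ = [8.640e-06, 5.760e-06, 2.880e-06, 3.840e-06]  ψ = [0, 0, 0, 1]  (obs o_3=0)
t=4: δ = [5.184e-07, 3.456e-07, 3.456e-07, 4.608e-07]  ψ = [0, 0, 0, 1]  (obs o_4=2)
backtrack: best end state = 0; path = [0, 0, 0, 0, 0]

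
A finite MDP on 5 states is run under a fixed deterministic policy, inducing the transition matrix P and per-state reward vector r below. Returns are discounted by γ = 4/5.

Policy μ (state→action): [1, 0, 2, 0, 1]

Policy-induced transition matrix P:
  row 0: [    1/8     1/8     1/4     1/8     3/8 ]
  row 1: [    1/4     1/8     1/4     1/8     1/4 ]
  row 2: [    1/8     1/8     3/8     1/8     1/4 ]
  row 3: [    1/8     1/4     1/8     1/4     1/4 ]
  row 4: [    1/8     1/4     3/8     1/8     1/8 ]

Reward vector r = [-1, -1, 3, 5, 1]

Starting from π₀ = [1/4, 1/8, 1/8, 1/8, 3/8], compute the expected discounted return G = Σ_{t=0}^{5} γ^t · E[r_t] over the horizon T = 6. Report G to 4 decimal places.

G = 5.0910

t=0: π = [0.2500, 0.1250, 0.1250, 0.1250, 0.3750], E[r] = 1.0000, γ^t·E[r] = 1.000000, running G = 1.000000
t=1: π = [0.1406, 0.1875, 0.2969, 0.1406, 0.2344], E[r] = 1.5000, γ^t·E[r] = 1.200000, running G = 2.200000
t=2: π = [0.1484, 0.1719, 0.2988, 0.1426, 0.2383], E[r] = 1.5273, γ^t·E[r] = 0.977500, running G = 3.177500
t=3: π = [0.1465, 0.1726, 0.2993, 0.1428, 0.2388], E[r] = 1.5317, γ^t·E[r] = 0.784250, running G = 3.961750
t=4: π = [0.1466, 0.1727, 0.2994, 0.1429, 0.2385], E[r] = 1.5317, γ^t·E[r] = 0.627375, running G = 4.589125
t=5: π = [0.1466, 0.1727, 0.2994, 0.1429, 0.2385], E[r] = 1.5317, γ^t·E[r] = 0.501900, running G = 5.091025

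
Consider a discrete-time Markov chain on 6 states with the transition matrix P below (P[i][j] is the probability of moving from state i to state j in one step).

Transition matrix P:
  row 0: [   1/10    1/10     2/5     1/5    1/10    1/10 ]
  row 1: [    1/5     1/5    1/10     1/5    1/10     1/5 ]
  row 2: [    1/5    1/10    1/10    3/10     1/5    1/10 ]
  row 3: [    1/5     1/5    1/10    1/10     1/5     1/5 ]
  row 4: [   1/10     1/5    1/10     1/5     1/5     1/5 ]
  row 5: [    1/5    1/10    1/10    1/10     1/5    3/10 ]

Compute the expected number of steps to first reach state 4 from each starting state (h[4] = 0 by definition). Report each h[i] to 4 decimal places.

First-step conditioning: h[4] = 0; for i ≠ 4, h[i] = 1 + Σ_k P[i][k]·h[k].
  h[0] = 1 + 1/10·h[0] + 1/10·h[1] + 2/5·h[2] + 1/5·h[3] + 1/10·h[5]
  h[1] = 1 + 1/5·h[0] + 1/5·h[1] + 1/10·h[2] + 1/5·h[3] + 1/5·h[5]
  h[2] = 1 + 1/5·h[0] + 1/10·h[1] + 1/10·h[2] + 3/10·h[3] + 1/10·h[5]
  h[3] = 1 + 1/5·h[0] + 1/5·h[1] + 1/10·h[2] + 1/10·h[3] + 1/5·h[5]
  h[5] = 1 + 1/5·h[0] + 1/10·h[1] + 1/10·h[2] + 1/10·h[3] + 3/10·h[5]
Solving the 5×5 linear system over states ≠ 4 gives exactly h = [13370/2067, 9075/1378, 12265/2067, 4125/689, 0, 24475/4134] (h[4] = 0 is the target).

h = [6.4683, 6.5856, 5.9337, 5.9869, 0.0000, 5.9204]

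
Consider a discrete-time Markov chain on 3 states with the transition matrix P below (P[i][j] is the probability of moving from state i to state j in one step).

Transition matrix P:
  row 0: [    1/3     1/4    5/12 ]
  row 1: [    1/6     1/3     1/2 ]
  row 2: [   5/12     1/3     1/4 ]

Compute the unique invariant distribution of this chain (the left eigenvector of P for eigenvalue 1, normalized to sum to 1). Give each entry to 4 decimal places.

π = [0.3137, 0.3072, 0.3791]

Balance equations π_j = Σ_i π_i·P[i][j]:
  π_0 = 1/3·π_0 + 1/6·π_1 + 5/12·π_2
  π_1 = 1/4·π_0 + 1/3·π_1 + 1/3·π_2
  normalize: π_0 + π_1 + π_2 = 1
Solving the linear system gives exactly π = [16/51, 47/153, 58/153].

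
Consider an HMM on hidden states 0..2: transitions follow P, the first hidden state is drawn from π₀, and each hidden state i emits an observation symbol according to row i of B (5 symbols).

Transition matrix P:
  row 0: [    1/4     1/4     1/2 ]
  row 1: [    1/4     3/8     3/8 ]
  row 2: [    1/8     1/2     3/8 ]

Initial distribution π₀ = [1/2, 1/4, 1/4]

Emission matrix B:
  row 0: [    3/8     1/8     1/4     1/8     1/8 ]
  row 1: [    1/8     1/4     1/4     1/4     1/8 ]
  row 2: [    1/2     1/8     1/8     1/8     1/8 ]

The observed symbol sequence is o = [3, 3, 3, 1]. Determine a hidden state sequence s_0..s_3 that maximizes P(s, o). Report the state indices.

path = [1, 1, 1, 1]

t=0: δ = [6.250e-02, 6.250e-02, 3.125e-02]  (obs o_0=3)
t=1: δ = [1.953e-03, 5.859e-03, 3.906e-03]  ψ = [0, 1, 0]  (obs o_1=3)
t=2: δ = [1.831e-04, 5.493e-04, 2.747e-04]  ψ = [1, 1, 1]  (obs o_2=3)
t=3: δ = [1.717e-05, 5.150e-05, 2.575e-05]  ψ = [1, 1, 1]  (obs o_3=1)
backtrack: best end state = 1; path = [1, 1, 1, 1]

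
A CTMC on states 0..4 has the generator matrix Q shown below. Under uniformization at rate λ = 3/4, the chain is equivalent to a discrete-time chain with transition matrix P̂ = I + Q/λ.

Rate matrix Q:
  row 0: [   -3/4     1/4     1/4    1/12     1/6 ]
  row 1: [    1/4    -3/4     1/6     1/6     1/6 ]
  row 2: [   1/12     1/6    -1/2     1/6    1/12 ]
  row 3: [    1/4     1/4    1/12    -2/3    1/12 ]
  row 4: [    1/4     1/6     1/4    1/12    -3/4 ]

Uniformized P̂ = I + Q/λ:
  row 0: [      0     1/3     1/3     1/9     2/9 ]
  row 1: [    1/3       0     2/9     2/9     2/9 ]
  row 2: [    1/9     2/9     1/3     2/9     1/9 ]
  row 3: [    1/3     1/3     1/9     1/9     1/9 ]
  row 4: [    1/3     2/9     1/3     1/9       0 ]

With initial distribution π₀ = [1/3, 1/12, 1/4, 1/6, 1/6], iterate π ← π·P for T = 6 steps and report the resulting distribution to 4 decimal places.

t=0: π = [0.3333, 0.0833, 0.2500, 0.1667, 0.1667]
t=1: π = [0.1667, 0.2593, 0.2870, 0.1481, 0.1389]
t=2: π = [0.2140, 0.1996, 0.2716, 0.1718, 0.1430]
t=3: π = [0.2016, 0.2207, 0.2730, 0.1635, 0.1412]
t=4: π = [0.2055, 0.2137, 0.2725, 0.1660, 0.1424]
t=5: π = [0.2043, 0.2160, 0.2727, 0.1651, 0.1419]
t=6: π = [0.2046, 0.2153, 0.2726, 0.1654, 0.1420]

π = [0.2046, 0.2153, 0.2726, 0.1654, 0.1420]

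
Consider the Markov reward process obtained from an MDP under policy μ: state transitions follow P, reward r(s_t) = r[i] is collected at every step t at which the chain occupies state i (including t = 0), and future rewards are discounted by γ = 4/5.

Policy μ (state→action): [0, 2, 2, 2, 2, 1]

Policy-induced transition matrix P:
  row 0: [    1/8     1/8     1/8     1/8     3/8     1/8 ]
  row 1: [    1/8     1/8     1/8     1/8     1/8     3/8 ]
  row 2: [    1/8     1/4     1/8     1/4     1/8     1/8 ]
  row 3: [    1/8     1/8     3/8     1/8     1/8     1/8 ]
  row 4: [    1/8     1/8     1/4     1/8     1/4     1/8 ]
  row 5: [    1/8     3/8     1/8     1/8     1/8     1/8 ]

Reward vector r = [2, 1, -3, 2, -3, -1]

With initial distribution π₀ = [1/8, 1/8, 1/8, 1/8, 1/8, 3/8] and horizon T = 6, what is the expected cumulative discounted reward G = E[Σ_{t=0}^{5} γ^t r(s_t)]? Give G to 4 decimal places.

G = -1.8313

t=0: π = [0.1250, 0.1250, 0.1250, 0.1250, 0.1250, 0.3750], E[r] = -0.5000, γ^t·E[r] = -0.500000, running G = -0.500000
t=1: π = [0.1250, 0.2344, 0.1719, 0.1406, 0.1719, 0.1563], E[r] = -0.4219, γ^t·E[r] = -0.337500, running G = -0.837500
t=2: π = [0.1250, 0.1855, 0.1816, 0.1465, 0.1777, 0.1836], E[r] = -0.5332, γ^t·E[r] = -0.341250, running G = -1.178750
t=3: π = [0.1250, 0.1936, 0.1838, 0.1477, 0.1785, 0.1714], E[r] = -0.5193, γ^t·E[r] = -0.265875, running G = -1.444625
t=4: π = [0.1250, 0.1908, 0.1842, 0.1480, 0.1786, 0.1734], E[r] = -0.5250, γ^t·E[r] = -0.215038, running G = -1.659663
t=5: π = [0.1250, 0.1914, 0.1843, 0.1480, 0.1786, 0.1727], E[r] = -0.5239, γ^t·E[r] = -0.171679, running G = -1.831341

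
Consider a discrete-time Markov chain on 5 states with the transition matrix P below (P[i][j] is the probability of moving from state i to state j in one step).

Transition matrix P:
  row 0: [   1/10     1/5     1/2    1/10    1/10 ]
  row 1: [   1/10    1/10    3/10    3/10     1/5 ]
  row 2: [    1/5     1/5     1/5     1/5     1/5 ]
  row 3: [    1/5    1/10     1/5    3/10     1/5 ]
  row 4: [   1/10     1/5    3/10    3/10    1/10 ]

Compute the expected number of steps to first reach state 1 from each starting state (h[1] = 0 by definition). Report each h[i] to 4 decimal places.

First-step conditioning: h[1] = 0; for i ≠ 1, h[i] = 1 + Σ_k P[i][k]·h[k].
  h[0] = 1 + 1/10·h[0] + 1/2·h[2] + 1/10·h[3] + 1/10·h[4]
  h[2] = 1 + 1/5·h[0] + 1/5·h[2] + 1/5·h[3] + 1/5·h[4]
  h[3] = 1 + 1/5·h[0] + 1/5·h[2] + 3/10·h[3] + 1/5·h[4]
  h[4] = 1 + 1/10·h[0] + 3/10·h[2] + 3/10·h[3] + 1/10·h[4]
Solving the 4×4 linear system over states ≠ 1 gives exactly h = [89/16, 0, 45/8, 25/4, 91/16] (h[1] = 0 is the target).

h = [5.5625, 0.0000, 5.6250, 6.2500, 5.6875]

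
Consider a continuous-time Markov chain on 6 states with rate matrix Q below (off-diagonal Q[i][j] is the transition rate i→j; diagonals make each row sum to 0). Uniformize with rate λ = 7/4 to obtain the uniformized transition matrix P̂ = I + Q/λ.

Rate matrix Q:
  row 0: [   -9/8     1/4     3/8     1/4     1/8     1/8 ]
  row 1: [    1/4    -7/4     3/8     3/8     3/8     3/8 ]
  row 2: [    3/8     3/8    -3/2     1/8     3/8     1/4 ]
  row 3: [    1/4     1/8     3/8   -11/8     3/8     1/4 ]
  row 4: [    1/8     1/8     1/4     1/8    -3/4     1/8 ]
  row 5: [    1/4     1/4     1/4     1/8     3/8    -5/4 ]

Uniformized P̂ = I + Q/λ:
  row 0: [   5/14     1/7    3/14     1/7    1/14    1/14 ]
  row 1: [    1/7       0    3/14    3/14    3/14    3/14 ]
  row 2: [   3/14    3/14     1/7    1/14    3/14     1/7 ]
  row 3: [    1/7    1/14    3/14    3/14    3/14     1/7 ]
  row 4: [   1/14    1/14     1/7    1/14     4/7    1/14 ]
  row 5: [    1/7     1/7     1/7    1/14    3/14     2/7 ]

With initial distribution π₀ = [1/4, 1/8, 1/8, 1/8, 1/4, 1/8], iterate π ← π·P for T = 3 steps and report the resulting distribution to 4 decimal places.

t=0: π = [0.2500, 0.1250, 0.1250, 0.1250, 0.2500, 0.1250]
t=1: π = [0.1875, 0.1071, 0.1786, 0.1250, 0.2679, 0.1339]
t=2: π = [0.1767, 0.1122, 0.1728, 0.1180, 0.2832, 0.1371]
t=3: π = [0.1728, 0.1105, 0.1719, 0.1169, 0.2902, 0.1376]

π = [0.1728, 0.1105, 0.1719, 0.1169, 0.2902, 0.1376]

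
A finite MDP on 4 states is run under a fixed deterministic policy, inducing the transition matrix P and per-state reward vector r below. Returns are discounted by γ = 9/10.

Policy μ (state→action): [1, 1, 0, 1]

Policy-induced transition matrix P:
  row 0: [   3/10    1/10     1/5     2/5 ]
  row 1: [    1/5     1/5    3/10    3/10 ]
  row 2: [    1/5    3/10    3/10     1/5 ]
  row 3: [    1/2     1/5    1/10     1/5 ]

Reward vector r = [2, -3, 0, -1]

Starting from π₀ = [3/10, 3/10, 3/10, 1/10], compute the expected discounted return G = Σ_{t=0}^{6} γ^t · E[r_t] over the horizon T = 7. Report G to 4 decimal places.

t=0: π = [0.3000, 0.3000, 0.3000, 0.1000], E[r] = -0.4000, γ^t·E[r] = -0.400000, running G = -0.400000
t=1: π = [0.2600, 0.2000, 0.2500, 0.2900], E[r] = -0.3700, γ^t·E[r] = -0.333000, running G = -0.733000
t=2: π = [0.3130, 0.1990, 0.2160, 0.2720], E[r] = -0.2430, γ^t·E[r] = -0.196830, running G = -0.929830
t=3: π = [0.3129, 0.1903, 0.2143, 0.2825], E[r] = -0.2276, γ^t·E[r] = -0.165920, running G = -1.095750
t=4: π = [0.3160, 0.1901, 0.2122, 0.2816], E[r] = -0.2200, γ^t·E[r] = -0.144309, running G = -1.240060
t=5: π = [0.3161, 0.1896, 0.2121, 0.2822], E[r] = -0.2189, γ^t·E[r] = -0.129258, running G = -1.369317
t=6: π = [0.3163, 0.1896, 0.2119, 0.2822], E[r] = -0.2184, γ^t·E[r] = -0.116080, running G = -1.485397

G = -1.4854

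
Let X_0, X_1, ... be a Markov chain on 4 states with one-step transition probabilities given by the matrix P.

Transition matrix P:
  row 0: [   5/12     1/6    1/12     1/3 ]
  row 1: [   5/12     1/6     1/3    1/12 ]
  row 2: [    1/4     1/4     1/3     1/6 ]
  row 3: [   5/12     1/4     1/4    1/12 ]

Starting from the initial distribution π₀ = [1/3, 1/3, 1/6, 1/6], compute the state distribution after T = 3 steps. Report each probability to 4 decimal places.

π = [0.3798, 0.2018, 0.2223, 0.1961]

t=0: π = [0.3333, 0.3333, 0.1667, 0.1667]
t=1: π = [0.3889, 0.1944, 0.2361, 0.1806]
t=2: π = [0.3773, 0.2014, 0.2211, 0.2002]
t=3: π = [0.3798, 0.2018, 0.2223, 0.1961]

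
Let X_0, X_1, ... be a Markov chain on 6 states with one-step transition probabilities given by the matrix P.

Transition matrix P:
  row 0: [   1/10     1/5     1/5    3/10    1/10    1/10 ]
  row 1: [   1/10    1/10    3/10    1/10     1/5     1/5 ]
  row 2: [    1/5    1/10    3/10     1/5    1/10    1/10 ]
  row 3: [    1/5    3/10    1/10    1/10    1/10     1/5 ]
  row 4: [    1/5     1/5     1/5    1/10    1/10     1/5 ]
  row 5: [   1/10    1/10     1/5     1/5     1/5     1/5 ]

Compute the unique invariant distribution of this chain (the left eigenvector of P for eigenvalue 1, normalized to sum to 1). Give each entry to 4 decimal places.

Balance equations π_j = Σ_i π_i·P[i][j]:
  π_0 = 1/10·π_0 + 1/10·π_1 + 1/5·π_2 + 1/5·π_3 + 1/5·π_4 + 1/10·π_5
  π_1 = 1/5·π_0 + 1/10·π_1 + 1/10·π_2 + 3/10·π_3 + 1/5·π_4 + 1/10·π_5
  π_2 = 1/5·π_0 + 3/10·π_1 + 3/10·π_2 + 1/10·π_3 + 1/5·π_4 + 1/5·π_5
  π_3 = 3/10·π_0 + 1/10·π_1 + 1/5·π_2 + 1/10·π_3 + 1/10·π_4 + 1/5·π_5
  π_4 = 1/10·π_0 + 1/5·π_1 + 1/10·π_2 + 1/10·π_3 + 1/10·π_4 + 1/5·π_5
  normalize: π_0 + π_1 + π_2 + π_3 + π_4 + π_5 = 1
Solving the linear system gives exactly π = [16777/110169, 17875/110169, 24401/110169, 18604/110169, 14596/110169, 5972/36723].

π = [0.1523, 0.1623, 0.2215, 0.1689, 0.1325, 0.1626]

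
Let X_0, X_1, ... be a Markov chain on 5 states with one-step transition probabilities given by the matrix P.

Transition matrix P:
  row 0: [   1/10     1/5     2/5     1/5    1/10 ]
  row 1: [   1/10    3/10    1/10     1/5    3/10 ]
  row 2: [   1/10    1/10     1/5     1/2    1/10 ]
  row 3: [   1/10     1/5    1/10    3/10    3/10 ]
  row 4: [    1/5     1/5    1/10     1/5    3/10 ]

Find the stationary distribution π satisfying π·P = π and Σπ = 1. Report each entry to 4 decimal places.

Balance equations π_j = Σ_i π_i·P[i][j]:
  π_0 = 1/10·π_0 + 1/10·π_1 + 1/10·π_2 + 1/10·π_3 + 1/5·π_4
  π_1 = 1/5·π_0 + 3/10·π_1 + 1/10·π_2 + 1/5·π_3 + 1/5·π_4
  π_2 = 2/5·π_0 + 1/10·π_1 + 1/5·π_2 + 1/10·π_3 + 1/10·π_4
  π_3 = 1/5·π_0 + 1/5·π_1 + 1/2·π_2 + 3/10·π_3 + 1/5·π_4
  normalize: π_0 + π_1 + π_2 + π_3 + π_4 = 1
Solving the linear system gives exactly π = [115/924, 569/2772, 47/308, 757/2772, 113/462].

π = [0.1245, 0.2053, 0.1526, 0.2731, 0.2446]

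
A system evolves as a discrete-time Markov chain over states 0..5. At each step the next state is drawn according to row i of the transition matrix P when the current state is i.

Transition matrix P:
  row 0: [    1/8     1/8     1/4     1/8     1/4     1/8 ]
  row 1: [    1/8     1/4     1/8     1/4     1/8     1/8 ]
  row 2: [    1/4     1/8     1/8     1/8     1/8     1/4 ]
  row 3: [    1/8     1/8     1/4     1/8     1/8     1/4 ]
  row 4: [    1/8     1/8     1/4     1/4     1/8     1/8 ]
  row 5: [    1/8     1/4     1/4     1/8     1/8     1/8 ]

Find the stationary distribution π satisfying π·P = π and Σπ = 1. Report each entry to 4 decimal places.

π = [0.1505, 0.1673, 0.2036, 0.1639, 0.1438, 0.1709]

Balance equations π_j = Σ_i π_i·P[i][j]:
  π_0 = 1/8·π_0 + 1/8·π_1 + 1/4·π_2 + 1/8·π_3 + 1/8·π_4 + 1/8·π_5
  π_1 = 1/8·π_0 + 1/4·π_1 + 1/8·π_2 + 1/8·π_3 + 1/8·π_4 + 1/4·π_5
  π_2 = 1/4·π_0 + 1/8·π_1 + 1/8·π_2 + 1/4·π_3 + 1/4·π_4 + 1/4·π_5
  π_3 = 1/8·π_0 + 1/4·π_1 + 1/8·π_2 + 1/8·π_3 + 1/4·π_4 + 1/8·π_5
  π_4 = 1/4·π_0 + 1/8·π_1 + 1/8·π_2 + 1/8·π_3 + 1/8·π_4 + 1/8·π_5
  normalize: π_0 + π_1 + π_2 + π_3 + π_4 + π_5 = 1
Solving the linear system gives exactly π = [1109/7371, 137/819, 1501/7371, 1208/7371, 1060/7371, 20/117].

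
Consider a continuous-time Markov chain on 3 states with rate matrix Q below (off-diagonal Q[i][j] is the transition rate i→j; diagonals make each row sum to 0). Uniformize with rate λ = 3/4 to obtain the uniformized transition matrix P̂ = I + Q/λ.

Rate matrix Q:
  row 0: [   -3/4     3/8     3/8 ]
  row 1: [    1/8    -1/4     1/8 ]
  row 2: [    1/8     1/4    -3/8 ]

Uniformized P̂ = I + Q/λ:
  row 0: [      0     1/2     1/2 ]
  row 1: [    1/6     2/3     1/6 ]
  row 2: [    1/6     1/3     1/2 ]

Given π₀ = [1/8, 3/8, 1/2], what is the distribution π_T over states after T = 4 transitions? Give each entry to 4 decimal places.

t=0: π = [0.1250, 0.3750, 0.5000]
t=1: π = [0.1458, 0.4792, 0.3750]
t=2: π = [0.1424, 0.5174, 0.3403]
t=3: π = [0.1429, 0.5295, 0.3275]
t=4: π = [0.1428, 0.5337, 0.3235]

π = [0.1428, 0.5337, 0.3235]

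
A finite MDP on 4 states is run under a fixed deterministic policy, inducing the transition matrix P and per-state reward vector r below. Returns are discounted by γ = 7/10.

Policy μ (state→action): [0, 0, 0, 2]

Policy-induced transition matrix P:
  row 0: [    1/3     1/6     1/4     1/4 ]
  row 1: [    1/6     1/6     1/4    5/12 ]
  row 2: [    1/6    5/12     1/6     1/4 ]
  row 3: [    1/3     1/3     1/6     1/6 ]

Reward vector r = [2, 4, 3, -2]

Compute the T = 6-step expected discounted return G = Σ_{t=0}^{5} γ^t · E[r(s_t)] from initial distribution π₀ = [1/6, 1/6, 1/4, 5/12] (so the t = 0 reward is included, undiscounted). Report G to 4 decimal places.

G = 4.2228

t=0: π = [0.1667, 0.1667, 0.2500, 0.4167], E[r] = 0.9167, γ^t·E[r] = 0.916667, running G = 0.916667
t=1: π = [0.2639, 0.2986, 0.1944, 0.2431], E[r] = 1.8194, γ^t·E[r] = 1.273611, running G = 2.190278
t=2: π = [0.2512, 0.2558, 0.2135, 0.2795], E[r] = 1.6071, γ^t·E[r] = 0.787459, running G = 2.977737
t=3: π = [0.2551, 0.2666, 0.2089, 0.2693], E[r] = 1.6648, γ^t·E[r] = 0.571038, running G = 3.548775
t=4: π = [0.2541, 0.2638, 0.2101, 0.2720], E[r] = 1.6497, γ^t·E[r] = 0.396102, running G = 3.944877
t=5: π = [0.2543, 0.2645, 0.2098, 0.2713], E[r] = 1.6537, γ^t·E[r] = 0.277938, running G = 4.222814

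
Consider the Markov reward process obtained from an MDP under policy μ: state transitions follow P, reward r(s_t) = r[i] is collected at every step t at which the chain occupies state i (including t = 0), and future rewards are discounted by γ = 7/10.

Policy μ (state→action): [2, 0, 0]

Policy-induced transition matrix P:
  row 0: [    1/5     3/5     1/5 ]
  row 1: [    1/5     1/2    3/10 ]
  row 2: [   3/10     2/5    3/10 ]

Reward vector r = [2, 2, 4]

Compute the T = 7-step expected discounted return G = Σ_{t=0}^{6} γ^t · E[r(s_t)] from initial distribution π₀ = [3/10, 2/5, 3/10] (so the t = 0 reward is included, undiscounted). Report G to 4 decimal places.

t=0: π = [0.3000, 0.4000, 0.3000], E[r] = 2.6000, γ^t·E[r] = 2.600000, running G = 2.600000
t=1: π = [0.2300, 0.5000, 0.2700], E[r] = 2.5400, γ^t·E[r] = 1.778000, running G = 4.378000
t=2: π = [0.2270, 0.4960, 0.2770], E[r] = 2.5540, γ^t·E[r] = 1.251460, running G = 5.629460
t=3: π = [0.2277, 0.4950, 0.2773], E[r] = 2.5546, γ^t·E[r] = 0.876228, running G = 6.505688
t=4: π = [0.2277, 0.4950, 0.2772], E[r] = 2.5545, γ^t·E[r] = 0.613326, running G = 7.119014
t=5: π = [0.2277, 0.4951, 0.2772], E[r] = 2.5545, γ^t·E[r] = 0.429327, running G = 7.548341
t=6: π = [0.2277, 0.4950, 0.2772], E[r] = 2.5545, γ^t·E[r] = 0.300529, running G = 7.848870

G = 7.8489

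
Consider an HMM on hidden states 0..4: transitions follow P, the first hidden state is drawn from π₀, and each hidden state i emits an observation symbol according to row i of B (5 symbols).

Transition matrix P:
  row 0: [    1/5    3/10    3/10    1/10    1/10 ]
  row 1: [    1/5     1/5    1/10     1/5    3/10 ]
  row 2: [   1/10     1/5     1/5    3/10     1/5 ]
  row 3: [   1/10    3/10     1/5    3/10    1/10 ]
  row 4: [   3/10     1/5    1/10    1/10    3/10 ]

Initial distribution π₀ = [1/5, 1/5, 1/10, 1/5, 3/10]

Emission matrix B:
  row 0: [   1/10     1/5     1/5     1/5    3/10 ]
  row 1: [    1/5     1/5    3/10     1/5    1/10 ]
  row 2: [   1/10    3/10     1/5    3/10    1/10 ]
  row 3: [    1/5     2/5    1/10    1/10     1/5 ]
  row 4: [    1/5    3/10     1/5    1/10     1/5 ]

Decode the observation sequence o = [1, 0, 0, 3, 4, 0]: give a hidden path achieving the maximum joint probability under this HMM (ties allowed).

path = [4, 4, 4, 0, 0, 1]

t=0: δ = [4.000e-02, 4.000e-02, 3.000e-02, 8.000e-02, 9.000e-02]  (obs o_0=1)
t=1: δ = [2.700e-03, 4.800e-03, 1.600e-03, 4.800e-03, 5.400e-03]  ψ = [4, 3, 3, 3, 4]  (obs o_1=0)
t=2: δ = [1.620e-04, 2.880e-04, 9.600e-05, 2.880e-04, 3.240e-04]  ψ = [4, 3, 3, 3, 4]  (obs o_2=0)
t=3: δ = [1.944e-05, 1.728e-05, 1.728e-05, 8.640e-06, 9.720e-06]  ψ = [4, 3, 3, 3, 4]  (obs o_3=3)
t=4: δ = [1.166e-06, 5.832e-07, 5.832e-07, 1.037e-06, 1.037e-06]  ψ = [0, 0, 0, 2, 1]  (obs o_4=4)
t=5: δ = [3.110e-08, 6.998e-08, 3.499e-08, 6.221e-08, 6.221e-08]  ψ = [4, 0, 0, 3, 4]  (obs o_5=0)
backtrack: best end state = 1; path = [4, 4, 4, 0, 0, 1]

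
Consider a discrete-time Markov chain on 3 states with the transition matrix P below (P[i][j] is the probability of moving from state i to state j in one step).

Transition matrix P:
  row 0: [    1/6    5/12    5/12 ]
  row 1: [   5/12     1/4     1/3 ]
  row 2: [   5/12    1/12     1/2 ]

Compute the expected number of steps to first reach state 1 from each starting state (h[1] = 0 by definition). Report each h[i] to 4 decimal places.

h = [3.7714, 0.0000, 5.1429]

First-step conditioning: h[1] = 0; for i ≠ 1, h[i] = 1 + Σ_k P[i][k]·h[k].
  h[0] = 1 + 1/6·h[0] + 5/12·h[2]
  h[2] = 1 + 5/12·h[0] + 1/2·h[2]
Solving the 2×2 linear system over states ≠ 1 gives exactly h = [132/35, 0, 36/7] (h[1] = 0 is the target).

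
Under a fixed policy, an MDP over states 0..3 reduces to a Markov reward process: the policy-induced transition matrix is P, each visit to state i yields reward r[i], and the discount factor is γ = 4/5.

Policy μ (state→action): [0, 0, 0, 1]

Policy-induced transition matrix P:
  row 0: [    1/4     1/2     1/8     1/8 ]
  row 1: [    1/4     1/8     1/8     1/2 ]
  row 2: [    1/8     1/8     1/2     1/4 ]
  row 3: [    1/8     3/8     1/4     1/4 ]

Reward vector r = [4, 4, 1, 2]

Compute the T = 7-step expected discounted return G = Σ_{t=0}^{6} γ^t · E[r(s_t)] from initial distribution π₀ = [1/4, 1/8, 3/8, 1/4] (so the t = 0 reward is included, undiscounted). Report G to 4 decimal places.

G = 10.1056

t=0: π = [0.2500, 0.1250, 0.3750, 0.2500], E[r] = 2.3750, γ^t·E[r] = 2.375000, running G = 2.375000
t=1: π = [0.1719, 0.2813, 0.2969, 0.2500], E[r] = 2.6094, γ^t·E[r] = 2.087500, running G = 4.462500
t=2: π = [0.1816, 0.2520, 0.2676, 0.2988], E[r] = 2.5996, γ^t·E[r] = 1.663750, running G = 6.126250
t=3: π = [0.1792, 0.2678, 0.2627, 0.2903], E[r] = 2.6313, γ^t·E[r] = 1.347250, running G = 7.473500
t=4: π = [0.1809, 0.2648, 0.2598, 0.2946], E[r] = 2.6315, γ^t·E[r] = 1.077863, running G = 8.551363
t=5: π = [0.1807, 0.2665, 0.2592, 0.2936], E[r] = 2.6351, γ^t·E[r] = 0.863471, running G = 9.414834
t=6: π = [0.1809, 0.2662, 0.2589, 0.2940], E[r] = 2.6352, γ^t·E[r] = 0.690802, running G = 10.105636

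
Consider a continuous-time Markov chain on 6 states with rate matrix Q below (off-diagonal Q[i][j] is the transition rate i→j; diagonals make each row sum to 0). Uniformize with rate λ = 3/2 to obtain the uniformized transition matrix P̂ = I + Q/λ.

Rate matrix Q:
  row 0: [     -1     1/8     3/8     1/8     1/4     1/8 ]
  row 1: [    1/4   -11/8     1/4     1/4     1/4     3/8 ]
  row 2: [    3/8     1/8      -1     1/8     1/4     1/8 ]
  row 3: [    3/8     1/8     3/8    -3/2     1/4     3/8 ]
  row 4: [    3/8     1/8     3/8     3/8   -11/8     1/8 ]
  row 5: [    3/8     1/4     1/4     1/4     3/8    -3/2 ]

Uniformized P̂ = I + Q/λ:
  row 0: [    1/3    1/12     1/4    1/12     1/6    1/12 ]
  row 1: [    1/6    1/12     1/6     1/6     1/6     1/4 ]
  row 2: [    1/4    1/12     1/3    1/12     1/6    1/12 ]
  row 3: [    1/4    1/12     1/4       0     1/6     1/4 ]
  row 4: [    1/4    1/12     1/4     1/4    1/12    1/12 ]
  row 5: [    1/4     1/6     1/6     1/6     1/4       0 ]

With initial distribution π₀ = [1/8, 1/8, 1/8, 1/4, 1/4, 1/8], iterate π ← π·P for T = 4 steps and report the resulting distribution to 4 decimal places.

t=0: π = [0.1250, 0.1250, 0.1250, 0.2500, 0.2500, 0.1250]
t=1: π = [0.2500, 0.0938, 0.2396, 0.1250, 0.1563, 0.1354]
t=2: π = [0.2630, 0.0946, 0.2509, 0.1181, 0.1649, 0.1085]
t=3: π = [0.2640, 0.0924, 0.2540, 0.1179, 0.1620, 0.1097]
t=4: π = [0.2643, 0.0925, 0.2543, 0.1173, 0.1623, 0.1092]

π = [0.2643, 0.0925, 0.2543, 0.1173, 0.1623, 0.1092]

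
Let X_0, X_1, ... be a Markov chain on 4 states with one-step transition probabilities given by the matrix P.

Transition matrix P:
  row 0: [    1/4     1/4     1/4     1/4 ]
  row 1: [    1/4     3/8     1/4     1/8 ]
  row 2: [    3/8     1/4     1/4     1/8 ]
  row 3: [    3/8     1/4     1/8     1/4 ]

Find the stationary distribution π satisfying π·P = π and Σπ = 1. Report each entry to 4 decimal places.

Balance equations π_j = Σ_i π_i·P[i][j]:
  π_0 = 1/4·π_0 + 1/4·π_1 + 3/8·π_2 + 3/8·π_3
  π_1 = 1/4·π_0 + 3/8·π_1 + 1/4·π_2 + 1/4·π_3
  π_2 = 1/4·π_0 + 1/4·π_1 + 1/4·π_2 + 1/8·π_3
  normalize: π_0 + π_1 + π_2 + π_3 = 1
Solving the linear system gives exactly π = [19/63, 2/7, 100/441, 82/441].

π = [0.3016, 0.2857, 0.2268, 0.1859]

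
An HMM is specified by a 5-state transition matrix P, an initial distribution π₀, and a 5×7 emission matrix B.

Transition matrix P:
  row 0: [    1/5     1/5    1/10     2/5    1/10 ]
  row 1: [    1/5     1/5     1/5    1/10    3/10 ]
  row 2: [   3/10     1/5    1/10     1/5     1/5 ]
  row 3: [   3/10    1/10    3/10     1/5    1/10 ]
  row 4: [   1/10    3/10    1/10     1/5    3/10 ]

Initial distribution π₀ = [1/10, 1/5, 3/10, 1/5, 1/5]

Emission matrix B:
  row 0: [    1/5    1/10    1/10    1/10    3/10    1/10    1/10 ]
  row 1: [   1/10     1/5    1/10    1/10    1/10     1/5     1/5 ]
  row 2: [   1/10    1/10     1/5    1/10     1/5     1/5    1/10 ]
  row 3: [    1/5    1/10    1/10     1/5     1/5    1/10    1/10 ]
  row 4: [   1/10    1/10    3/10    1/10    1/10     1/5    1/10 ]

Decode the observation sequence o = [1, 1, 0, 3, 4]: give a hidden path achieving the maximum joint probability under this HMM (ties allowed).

t=0: δ = [1.000e-02, 4.000e-02, 3.000e-02, 2.000e-02, 2.000e-02]  (obs o_0=1)
t=1: δ = [9.000e-04, 1.600e-03, 8.000e-04, 6.000e-04, 1.200e-03]  ψ = [2, 1, 1, 2, 1]  (obs o_1=1)
t=2: δ = [6.400e-05, 3.600e-05, 3.200e-05, 7.200e-05, 4.800e-05]  ψ = [1, 4, 1, 0, 1]  (obs o_2=0)
t=3: δ = [2.160e-06, 1.440e-06, 2.160e-06, 5.120e-06, 1.440e-06]  ψ = [3, 4, 3, 0, 4]  (obs o_3=3)
t=4: δ = [4.608e-07, 5.120e-08, 3.072e-07, 2.048e-07, 5.120e-08]  ψ = [3, 3, 3, 3, 3]  (obs o_4=4)
backtrack: best end state = 0; path = [1, 1, 0, 3, 0]

path = [1, 1, 0, 3, 0]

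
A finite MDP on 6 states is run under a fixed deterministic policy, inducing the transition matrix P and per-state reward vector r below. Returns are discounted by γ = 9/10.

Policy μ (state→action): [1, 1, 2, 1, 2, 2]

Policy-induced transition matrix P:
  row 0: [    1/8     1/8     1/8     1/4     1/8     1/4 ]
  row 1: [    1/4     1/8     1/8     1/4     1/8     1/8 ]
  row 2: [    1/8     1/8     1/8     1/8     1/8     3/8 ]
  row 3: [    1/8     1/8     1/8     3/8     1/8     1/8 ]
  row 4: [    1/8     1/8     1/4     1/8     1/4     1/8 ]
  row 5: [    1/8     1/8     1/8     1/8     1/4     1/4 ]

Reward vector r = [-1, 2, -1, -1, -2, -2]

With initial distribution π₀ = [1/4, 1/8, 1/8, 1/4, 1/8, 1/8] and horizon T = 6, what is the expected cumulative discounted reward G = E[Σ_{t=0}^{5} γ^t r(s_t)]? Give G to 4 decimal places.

t=0: π = [0.2500, 0.1250, 0.1250, 0.2500, 0.1250, 0.1250], E[r] = -0.8750, γ^t·E[r] = -0.875000, running G = -0.875000
t=1: π = [0.1406, 0.1250, 0.1406, 0.2344, 0.1563, 0.2031], E[r] = -0.9844, γ^t·E[r] = -0.885938, running G = -1.760938
t=2: π = [0.1406, 0.1250, 0.1445, 0.2168, 0.1699, 0.2031], E[r] = -0.9980, γ^t·E[r] = -0.808418, running G = -2.569355
t=3: π = [0.1406, 0.1250, 0.1462, 0.2124, 0.1716, 0.2041], E[r] = -1.0007, γ^t·E[r] = -0.729534, running G = -3.298889
t=4: π = [0.1406, 0.1250, 0.1465, 0.2113, 0.1720, 0.2047], E[r] = -1.0016, γ^t·E[r] = -0.657161, running G = -3.956051
t=5: π = [0.1406, 0.1250, 0.1465, 0.2110, 0.1721, 0.2048], E[r] = -1.0019, γ^t·E[r] = -0.591582, running G = -4.547633

G = -4.5476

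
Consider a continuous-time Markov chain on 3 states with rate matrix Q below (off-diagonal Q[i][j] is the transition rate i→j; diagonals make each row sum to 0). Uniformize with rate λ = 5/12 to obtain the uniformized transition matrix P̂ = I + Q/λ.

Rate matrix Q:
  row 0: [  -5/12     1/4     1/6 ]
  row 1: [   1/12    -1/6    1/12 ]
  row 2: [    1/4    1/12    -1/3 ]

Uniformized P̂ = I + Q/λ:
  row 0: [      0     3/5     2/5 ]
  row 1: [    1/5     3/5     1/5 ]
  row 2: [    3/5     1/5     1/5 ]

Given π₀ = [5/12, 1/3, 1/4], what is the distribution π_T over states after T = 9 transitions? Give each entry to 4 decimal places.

t=0: π = [0.4167, 0.3333, 0.2500]
t=1: π = [0.2167, 0.5000, 0.2833]
t=2: π = [0.2700, 0.4867, 0.2433]
t=3: π = [0.2433, 0.5027, 0.2540]
t=4: π = [0.2529, 0.4984, 0.2487]
t=5: π = [0.2489, 0.5005, 0.2506]
t=6: π = [0.2505, 0.4998, 0.2498]
t=7: π = [0.2498, 0.5001, 0.2501]
t=8: π = [0.2501, 0.5000, 0.2500]
t=9: π = [0.2500, 0.5000, 0.2500]

π = [0.2500, 0.5000, 0.2500]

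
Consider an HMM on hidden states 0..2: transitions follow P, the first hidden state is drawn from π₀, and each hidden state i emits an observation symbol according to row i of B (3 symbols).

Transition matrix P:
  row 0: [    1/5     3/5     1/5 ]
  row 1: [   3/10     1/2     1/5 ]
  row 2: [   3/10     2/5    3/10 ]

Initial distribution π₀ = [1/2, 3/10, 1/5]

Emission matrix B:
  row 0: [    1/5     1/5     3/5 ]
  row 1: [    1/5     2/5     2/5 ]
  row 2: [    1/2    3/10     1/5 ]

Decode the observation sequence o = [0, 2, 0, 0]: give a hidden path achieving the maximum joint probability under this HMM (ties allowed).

path = [0, 1, 2, 2]

t=0: δ = [1.000e-01, 6.000e-02, 1.000e-01]  (obs o_0=0)
t=1: δ = [1.800e-02, 2.400e-02, 6.000e-03]  ψ = [2, 0, 2]  (obs o_1=2)
t=2: δ = [1.440e-03, 2.400e-03, 2.400e-03]  ψ = [1, 1, 1]  (obs o_2=0)
t=3: δ = [1.440e-04, 2.400e-04, 3.600e-04]  ψ = [1, 1, 2]  (obs o_3=0)
backtrack: best end state = 2; path = [0, 1, 2, 2]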